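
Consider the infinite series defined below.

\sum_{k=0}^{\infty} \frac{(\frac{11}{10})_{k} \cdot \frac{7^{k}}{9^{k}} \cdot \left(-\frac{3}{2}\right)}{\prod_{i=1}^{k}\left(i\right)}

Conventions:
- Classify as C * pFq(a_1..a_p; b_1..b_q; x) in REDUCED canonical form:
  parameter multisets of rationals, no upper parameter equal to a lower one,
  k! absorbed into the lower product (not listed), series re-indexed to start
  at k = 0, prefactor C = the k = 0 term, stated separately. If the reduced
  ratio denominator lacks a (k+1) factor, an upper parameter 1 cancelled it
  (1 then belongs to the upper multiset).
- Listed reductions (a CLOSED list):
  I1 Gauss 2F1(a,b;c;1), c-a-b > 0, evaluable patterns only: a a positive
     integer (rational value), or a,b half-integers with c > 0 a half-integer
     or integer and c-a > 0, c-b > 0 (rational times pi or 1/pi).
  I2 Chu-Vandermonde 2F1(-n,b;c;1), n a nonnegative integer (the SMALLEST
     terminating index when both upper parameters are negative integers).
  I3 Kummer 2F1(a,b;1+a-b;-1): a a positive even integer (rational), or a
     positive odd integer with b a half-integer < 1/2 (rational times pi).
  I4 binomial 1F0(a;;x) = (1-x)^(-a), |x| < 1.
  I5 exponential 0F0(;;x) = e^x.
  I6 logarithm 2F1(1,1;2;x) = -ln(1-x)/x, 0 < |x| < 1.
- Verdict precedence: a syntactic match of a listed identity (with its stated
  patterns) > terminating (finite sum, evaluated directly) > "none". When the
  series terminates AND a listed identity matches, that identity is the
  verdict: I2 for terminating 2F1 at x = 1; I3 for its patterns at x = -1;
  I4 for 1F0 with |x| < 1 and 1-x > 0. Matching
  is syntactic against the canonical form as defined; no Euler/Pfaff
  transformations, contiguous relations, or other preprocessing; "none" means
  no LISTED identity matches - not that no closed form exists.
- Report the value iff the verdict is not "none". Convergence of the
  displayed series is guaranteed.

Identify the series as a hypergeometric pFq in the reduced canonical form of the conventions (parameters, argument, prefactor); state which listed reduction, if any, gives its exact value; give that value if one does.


The series (x = \frac{7}{9}) is 1F0: upper {\frac{11}{10}}, lower {-}, prefactor -\frac{3}{2}. Verdict: the binomial series (I4) matches (the 1F0 binomial series: exponent -11/10, x = \frac{7}{9}). Hence: \left(-\frac{3}{2}\right) \cdot \left(\frac{2}{9}\right)^{-\frac{11}{10}}.

The tell: x = \frac{7}{9} and the two geometric factors (prefactor -3/2) combine into one argument.
Term ratio: r(k) = \frac{7}{9} * (k+\frac{11}{10}) / [(k+1)] ; factor over Q: parameters, x = \frac{7}{9}, and C = -\frac{3}{2}.


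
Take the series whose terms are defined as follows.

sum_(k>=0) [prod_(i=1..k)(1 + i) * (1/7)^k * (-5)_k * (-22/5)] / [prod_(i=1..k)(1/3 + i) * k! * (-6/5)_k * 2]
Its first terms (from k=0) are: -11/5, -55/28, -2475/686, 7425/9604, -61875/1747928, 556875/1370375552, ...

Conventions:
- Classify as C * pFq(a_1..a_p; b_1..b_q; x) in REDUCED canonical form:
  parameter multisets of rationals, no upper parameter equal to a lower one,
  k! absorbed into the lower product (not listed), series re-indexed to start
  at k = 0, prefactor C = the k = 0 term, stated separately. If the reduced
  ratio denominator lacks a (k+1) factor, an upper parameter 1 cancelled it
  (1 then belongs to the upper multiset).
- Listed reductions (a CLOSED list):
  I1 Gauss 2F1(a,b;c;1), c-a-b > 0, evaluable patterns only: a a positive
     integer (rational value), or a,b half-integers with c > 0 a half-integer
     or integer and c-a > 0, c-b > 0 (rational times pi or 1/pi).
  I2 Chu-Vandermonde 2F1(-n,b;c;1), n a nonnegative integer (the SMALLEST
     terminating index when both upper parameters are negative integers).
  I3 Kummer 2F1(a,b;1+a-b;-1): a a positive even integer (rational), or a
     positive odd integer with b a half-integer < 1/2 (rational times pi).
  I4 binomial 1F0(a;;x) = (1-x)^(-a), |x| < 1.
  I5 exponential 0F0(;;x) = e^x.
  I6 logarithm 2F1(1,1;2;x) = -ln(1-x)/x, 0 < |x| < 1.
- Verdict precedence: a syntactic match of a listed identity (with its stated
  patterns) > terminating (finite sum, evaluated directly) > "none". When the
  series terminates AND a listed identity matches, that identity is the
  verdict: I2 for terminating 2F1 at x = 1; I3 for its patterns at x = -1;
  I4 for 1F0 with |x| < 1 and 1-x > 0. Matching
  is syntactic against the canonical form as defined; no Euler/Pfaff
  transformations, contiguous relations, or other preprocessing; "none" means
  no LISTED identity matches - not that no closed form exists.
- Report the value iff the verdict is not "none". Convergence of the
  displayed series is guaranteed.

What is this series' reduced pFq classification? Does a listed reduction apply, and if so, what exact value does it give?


This is -11/5 * 2F2(-5, 2; -6/5, 4/3; 1/7) in reduced canonical form. Verdict: terminating - upper -5 stops the sum at k = 5; the 6 terms are added exactly. Value: -48196346297/6851877760.

First insight: x = (1/7) and the constant factors (prefactor -11/5) combine into one prefactor.
Adjacent-term ratio: r(k) = (1/7) * (k-5) (k+2) / [(k-6/5) (k+4/3) (k+1)] - poly over poly, x = (1/7) from leading terms; C = -11/5 at k = 0.


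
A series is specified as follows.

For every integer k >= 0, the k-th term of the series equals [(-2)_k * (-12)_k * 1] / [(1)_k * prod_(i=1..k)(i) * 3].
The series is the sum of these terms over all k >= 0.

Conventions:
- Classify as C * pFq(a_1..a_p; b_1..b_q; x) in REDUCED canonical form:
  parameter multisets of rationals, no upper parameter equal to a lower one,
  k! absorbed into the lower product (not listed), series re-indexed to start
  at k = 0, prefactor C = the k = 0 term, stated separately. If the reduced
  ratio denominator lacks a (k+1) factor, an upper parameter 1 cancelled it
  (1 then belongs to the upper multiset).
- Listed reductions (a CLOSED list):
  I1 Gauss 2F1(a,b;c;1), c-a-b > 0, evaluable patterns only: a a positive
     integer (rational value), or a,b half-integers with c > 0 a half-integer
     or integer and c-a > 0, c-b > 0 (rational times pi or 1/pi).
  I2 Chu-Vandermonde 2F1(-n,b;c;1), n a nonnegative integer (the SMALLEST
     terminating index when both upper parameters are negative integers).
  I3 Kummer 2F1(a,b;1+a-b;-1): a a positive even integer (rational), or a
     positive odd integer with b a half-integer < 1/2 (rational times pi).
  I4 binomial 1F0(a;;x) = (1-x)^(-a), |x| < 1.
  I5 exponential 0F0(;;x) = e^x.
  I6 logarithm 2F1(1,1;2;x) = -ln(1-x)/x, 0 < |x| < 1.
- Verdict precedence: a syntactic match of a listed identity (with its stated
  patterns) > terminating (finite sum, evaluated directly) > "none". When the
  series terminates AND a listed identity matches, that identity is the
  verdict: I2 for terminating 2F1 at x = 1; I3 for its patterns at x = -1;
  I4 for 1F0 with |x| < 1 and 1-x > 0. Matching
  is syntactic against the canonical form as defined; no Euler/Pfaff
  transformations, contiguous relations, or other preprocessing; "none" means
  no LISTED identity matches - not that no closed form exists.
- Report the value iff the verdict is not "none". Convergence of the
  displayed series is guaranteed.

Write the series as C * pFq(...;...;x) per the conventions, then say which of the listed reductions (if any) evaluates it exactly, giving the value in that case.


Classification (C = 1/3): 2F1 with upper {-12, -2}, lower {1}, argument x = 1. Verdict: the Chu-Vandermonde identity I2 applies (terminating 2F1 at x = 1 with n = 2, b = -12, c = 1). Sum: 91/3.

The tell: t_0 = 1/3 here, and the lower running product (prefactor 1/3) is a rising factorial.
Adjacent-term ratio: r(k) = 1 * (k-12) (k-2) / [(k+1) (k+1)] - rational; roots negated = parameters, x = 1, C = 1/3.


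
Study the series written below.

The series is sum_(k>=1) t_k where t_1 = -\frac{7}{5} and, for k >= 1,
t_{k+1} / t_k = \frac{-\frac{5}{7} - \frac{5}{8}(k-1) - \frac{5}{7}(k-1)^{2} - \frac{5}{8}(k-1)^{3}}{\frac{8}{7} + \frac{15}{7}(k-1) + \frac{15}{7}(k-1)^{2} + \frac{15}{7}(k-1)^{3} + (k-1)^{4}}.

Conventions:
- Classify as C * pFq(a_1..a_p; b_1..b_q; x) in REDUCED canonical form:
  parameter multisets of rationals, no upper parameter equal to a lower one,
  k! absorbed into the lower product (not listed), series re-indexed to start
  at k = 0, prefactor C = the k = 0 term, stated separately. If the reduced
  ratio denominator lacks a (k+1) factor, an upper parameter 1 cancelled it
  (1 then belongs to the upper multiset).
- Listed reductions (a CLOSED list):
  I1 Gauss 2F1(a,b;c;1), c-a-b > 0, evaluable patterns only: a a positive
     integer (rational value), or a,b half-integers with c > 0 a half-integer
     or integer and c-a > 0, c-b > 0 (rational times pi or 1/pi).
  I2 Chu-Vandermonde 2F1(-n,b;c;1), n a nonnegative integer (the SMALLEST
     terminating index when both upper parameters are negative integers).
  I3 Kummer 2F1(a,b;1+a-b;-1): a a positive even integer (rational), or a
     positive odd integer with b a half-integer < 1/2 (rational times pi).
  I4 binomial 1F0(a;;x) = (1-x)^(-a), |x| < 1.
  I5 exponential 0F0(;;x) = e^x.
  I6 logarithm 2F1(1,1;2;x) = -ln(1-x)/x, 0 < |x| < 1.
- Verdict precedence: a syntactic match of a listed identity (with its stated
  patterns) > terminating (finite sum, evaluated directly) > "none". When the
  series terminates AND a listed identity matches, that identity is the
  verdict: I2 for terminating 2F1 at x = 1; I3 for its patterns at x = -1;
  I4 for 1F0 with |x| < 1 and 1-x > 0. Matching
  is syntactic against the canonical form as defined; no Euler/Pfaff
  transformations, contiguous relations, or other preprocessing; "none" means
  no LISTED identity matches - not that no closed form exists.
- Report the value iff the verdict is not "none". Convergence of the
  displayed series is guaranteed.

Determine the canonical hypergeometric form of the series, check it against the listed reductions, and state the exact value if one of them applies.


Key observation: x = -\frac{5}{8} and cancel k^2 + 1 from the displayed ratio first; then prefactor -7/5.
Step ratio: r(k) = -\frac{5}{8} * 1 / [(k+1)] ; factor over Q: parameters, x = -\frac{5}{8}, and C = -\frac{7}{5}.

With C = -\frac{7}{5}: the canonical form is 0F0(-; -; -\frac{5}{8}). Verdict: this is the exponential series (I5) (the 0F0 exponential series at x = -\frac{5}{8}). Value: \left(-\frac{7}{5}\right) \cdot e^{-\frac{5}{8}}.


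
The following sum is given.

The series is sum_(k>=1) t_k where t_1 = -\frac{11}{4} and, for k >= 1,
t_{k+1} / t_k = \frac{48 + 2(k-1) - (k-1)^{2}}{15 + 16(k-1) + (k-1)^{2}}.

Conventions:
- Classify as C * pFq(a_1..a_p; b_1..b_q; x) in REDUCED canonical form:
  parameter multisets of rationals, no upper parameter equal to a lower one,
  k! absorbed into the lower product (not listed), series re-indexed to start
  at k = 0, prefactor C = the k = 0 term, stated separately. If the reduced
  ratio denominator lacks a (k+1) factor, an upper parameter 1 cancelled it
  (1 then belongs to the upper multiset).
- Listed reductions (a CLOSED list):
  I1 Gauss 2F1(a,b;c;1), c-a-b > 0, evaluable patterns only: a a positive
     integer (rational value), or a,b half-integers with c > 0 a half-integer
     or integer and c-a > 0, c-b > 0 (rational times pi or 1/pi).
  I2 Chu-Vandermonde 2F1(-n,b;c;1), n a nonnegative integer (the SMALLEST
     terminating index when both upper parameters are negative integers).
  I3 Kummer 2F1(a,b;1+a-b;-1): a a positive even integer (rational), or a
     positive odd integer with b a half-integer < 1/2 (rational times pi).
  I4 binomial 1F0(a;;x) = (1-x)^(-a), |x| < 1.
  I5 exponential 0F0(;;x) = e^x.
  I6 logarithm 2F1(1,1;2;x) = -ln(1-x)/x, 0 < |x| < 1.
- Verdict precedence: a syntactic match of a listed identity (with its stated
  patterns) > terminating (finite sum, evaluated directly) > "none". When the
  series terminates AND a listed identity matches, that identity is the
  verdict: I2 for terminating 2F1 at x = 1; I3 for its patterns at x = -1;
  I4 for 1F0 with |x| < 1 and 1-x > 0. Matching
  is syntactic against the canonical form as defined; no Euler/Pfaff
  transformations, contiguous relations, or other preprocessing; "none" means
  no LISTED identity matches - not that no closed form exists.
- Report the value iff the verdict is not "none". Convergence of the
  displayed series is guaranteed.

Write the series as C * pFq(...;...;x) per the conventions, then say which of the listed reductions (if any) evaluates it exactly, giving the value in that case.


The tell: x = -1 and the expanded ratio factors over Q; C = -11/4, roots give parameters.
Adjacent-term ratio: r(k) = -1 * (k-8) (k+6) / [(k+15) (k+1)] ; factor over Q: parameters, x = -1, and C = -\frac{11}{4}.

x = -1 here; the reduced form reads 2F1, upper {-8, 6}, lower {15}, C = -\frac{11}{4}. Verdict: Kummer's theorem (I3) applies (x = -1; c = 15 equals 1+a-b for upper {-8, 6}: listed pattern). Exact value: -\frac{1001}{20}.


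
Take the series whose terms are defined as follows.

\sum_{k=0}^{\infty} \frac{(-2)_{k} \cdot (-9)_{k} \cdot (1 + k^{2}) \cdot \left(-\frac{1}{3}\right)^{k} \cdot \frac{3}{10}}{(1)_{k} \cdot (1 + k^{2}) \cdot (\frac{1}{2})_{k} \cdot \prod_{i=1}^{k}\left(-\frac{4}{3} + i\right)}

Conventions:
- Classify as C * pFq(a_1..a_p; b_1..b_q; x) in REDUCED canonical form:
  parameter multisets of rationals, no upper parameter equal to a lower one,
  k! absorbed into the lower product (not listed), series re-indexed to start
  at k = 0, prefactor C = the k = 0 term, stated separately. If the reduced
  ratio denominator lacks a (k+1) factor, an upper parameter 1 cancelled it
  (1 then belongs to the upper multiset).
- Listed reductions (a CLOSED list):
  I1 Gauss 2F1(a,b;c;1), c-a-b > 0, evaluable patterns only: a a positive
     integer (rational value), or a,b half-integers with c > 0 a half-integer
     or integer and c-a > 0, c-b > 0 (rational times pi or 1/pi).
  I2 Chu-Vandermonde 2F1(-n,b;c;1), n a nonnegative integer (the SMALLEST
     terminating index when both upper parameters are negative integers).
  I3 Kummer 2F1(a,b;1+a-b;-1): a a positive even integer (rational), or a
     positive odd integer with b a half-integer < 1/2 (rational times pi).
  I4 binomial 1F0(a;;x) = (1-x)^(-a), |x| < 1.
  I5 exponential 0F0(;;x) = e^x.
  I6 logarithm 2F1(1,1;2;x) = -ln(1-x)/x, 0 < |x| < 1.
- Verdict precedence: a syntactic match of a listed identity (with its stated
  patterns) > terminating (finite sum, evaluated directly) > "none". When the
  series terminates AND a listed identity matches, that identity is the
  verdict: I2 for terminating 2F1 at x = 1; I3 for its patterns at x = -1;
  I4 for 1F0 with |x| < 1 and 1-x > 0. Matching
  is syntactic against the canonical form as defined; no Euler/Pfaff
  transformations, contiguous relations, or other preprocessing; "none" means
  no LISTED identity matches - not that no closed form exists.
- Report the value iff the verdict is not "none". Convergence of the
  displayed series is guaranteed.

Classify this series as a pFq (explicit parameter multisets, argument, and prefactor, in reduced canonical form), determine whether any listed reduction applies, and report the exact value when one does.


Canonical form: C = \frac{3}{10} times 2F2 with upper {-9, -2}, lower {-\frac{1}{3}, \frac{1}{2}}, x = -\frac{1}{3}. Verdict: terminating - upper parameter -2 makes this a finite sum (last index 2), evaluated exactly. Value: -\frac{33}{10}.

The tell: t_0 being \frac{3}{10}, the lower running product (C = 3/10) is a rising factorial.
Consecutive-term ratio: r(k) = -\frac{1}{3} * (k-9) (k-2) / [(k-\frac{1}{3}) (k+\frac{1}{2}) (k+1)] - rational in k. x = -\frac{1}{3}; t_0 = \frac{3}{10}; negate the roots.


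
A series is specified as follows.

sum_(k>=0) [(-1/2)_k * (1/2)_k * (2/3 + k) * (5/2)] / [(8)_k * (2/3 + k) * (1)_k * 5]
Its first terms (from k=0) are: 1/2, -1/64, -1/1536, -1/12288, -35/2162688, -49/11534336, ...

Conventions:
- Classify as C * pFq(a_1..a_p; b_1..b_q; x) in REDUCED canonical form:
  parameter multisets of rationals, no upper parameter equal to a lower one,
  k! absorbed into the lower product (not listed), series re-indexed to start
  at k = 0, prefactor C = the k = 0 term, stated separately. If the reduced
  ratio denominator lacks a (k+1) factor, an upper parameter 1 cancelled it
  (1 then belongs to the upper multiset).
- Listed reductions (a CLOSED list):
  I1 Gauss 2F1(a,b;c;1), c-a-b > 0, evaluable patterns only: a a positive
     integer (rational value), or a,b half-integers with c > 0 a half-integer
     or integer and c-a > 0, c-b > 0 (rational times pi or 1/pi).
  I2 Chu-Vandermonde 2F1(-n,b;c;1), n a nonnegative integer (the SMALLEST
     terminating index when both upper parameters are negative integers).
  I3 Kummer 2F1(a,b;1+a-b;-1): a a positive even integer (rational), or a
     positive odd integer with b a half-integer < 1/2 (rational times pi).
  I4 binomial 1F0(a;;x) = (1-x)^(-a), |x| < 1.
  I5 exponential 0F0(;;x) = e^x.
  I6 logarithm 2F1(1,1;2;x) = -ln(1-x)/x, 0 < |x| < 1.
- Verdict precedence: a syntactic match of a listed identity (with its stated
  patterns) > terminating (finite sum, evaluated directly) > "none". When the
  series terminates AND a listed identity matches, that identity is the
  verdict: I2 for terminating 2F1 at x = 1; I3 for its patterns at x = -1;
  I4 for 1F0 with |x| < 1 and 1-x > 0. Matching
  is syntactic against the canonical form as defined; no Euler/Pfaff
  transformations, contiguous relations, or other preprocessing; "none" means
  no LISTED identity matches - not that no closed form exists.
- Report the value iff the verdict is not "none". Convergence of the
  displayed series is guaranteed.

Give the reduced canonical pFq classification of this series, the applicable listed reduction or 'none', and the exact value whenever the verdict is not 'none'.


Reduced: x = 1, 2F1, upper = {-1/2, 1/2}, lower = {8}, C = 1/2. Verdict: Gauss (I1, half-integer pattern) fires (x = 1; upper {-1/2, 1/2} half-integers, c = 8 in the evaluable pattern). Hence: (4194304/2760615) / pi.

Key observation: from the first term 1/2: the factor k + 2/3 cancels (top and bottom), leaving C = 1/2.
Consecutive-term ratio: r(k) = 1 * (k-1/2) (k+1/2) / [(k+8) (k+1)] - rational in k, leading ratio 1; with t_0 = 1/2, classification follows.


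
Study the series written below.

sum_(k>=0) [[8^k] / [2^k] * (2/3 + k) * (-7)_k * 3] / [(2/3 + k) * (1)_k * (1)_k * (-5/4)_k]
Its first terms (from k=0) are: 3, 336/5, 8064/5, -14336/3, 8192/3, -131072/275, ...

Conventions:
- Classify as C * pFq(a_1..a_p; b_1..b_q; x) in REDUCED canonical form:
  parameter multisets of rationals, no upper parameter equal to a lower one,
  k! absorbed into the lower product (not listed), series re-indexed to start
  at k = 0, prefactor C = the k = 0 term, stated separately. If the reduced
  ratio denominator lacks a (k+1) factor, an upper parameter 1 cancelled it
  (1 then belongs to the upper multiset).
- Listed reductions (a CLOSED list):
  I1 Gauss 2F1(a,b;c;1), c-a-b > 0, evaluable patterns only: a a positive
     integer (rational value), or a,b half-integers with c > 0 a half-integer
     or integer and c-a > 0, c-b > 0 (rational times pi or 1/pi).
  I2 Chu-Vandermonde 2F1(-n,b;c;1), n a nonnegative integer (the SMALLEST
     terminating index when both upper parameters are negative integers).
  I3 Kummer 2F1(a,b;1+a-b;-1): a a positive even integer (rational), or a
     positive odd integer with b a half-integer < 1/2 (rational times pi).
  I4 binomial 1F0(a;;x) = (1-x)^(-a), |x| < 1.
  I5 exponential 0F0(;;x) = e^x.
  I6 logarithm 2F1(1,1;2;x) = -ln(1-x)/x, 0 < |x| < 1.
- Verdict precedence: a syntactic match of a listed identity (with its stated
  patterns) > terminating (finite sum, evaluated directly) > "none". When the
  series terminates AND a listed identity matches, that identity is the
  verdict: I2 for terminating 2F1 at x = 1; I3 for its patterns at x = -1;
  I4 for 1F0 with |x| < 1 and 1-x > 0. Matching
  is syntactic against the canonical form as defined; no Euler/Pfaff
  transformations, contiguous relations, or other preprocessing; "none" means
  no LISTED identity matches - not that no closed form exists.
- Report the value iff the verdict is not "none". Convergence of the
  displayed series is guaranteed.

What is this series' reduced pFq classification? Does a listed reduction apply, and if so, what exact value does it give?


Structural cue: t_0 being 3, (1)_k (prefactor 3) is k! itself.
Ratio: r(k) = 4 * (k-7) / [(k-5/4) (k+1) (k+1)] - poly over poly, x = 4 from leading terms; C = 3 at k = 0.

This is 3 * 1F2(-7; -5/4, 1; 4) in reduced canonical form. Verdict: terminating (-7 upstairs). 8 nonzero terms in all; added directly. Hence: -1875331277/2304225.


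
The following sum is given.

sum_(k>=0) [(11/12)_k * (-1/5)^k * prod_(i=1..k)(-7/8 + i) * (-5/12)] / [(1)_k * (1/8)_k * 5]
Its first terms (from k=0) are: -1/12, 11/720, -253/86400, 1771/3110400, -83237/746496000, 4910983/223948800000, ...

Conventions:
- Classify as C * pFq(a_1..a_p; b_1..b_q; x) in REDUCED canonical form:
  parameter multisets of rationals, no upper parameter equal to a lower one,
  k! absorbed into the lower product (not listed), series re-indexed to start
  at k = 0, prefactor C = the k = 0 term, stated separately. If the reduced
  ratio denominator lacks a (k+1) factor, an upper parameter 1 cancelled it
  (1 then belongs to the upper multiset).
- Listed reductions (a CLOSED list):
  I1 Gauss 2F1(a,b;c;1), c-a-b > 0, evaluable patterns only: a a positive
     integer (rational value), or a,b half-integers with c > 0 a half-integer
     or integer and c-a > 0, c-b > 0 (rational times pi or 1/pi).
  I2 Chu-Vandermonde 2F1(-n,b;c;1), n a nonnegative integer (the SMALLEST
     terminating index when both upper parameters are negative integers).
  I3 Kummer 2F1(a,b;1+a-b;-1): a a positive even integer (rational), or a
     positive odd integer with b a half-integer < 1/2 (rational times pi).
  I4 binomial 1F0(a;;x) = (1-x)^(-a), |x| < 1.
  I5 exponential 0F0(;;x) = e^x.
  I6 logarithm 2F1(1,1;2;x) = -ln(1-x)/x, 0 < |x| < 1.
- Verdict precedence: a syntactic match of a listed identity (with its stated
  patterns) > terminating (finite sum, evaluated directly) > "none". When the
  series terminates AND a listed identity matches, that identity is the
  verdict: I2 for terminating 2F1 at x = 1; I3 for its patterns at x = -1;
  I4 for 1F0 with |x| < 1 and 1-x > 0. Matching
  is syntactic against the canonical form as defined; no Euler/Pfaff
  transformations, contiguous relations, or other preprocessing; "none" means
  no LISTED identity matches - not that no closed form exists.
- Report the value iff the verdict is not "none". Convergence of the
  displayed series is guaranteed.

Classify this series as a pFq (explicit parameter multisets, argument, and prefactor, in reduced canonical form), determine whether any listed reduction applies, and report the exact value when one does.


With C = -1/12: the canonical form is 1F0(11/12; -; -1/5). Verdict (x = -1/5): binomial (I4) applies (the 1F0 binomial series: exponent -11/12, x = -1/5). Sum: (-1/12) * (6/5)^(-11/12).

The tell: t_0 = -1/12 here, and the parameter 1/8 appears in both the upper and lower lists and cancels.
Term ratio: r(k) = (-1/5) * (k+11/12) / [(k+1)] ; factor over Q: parameters, x = (-1/5), and C = -1/12.


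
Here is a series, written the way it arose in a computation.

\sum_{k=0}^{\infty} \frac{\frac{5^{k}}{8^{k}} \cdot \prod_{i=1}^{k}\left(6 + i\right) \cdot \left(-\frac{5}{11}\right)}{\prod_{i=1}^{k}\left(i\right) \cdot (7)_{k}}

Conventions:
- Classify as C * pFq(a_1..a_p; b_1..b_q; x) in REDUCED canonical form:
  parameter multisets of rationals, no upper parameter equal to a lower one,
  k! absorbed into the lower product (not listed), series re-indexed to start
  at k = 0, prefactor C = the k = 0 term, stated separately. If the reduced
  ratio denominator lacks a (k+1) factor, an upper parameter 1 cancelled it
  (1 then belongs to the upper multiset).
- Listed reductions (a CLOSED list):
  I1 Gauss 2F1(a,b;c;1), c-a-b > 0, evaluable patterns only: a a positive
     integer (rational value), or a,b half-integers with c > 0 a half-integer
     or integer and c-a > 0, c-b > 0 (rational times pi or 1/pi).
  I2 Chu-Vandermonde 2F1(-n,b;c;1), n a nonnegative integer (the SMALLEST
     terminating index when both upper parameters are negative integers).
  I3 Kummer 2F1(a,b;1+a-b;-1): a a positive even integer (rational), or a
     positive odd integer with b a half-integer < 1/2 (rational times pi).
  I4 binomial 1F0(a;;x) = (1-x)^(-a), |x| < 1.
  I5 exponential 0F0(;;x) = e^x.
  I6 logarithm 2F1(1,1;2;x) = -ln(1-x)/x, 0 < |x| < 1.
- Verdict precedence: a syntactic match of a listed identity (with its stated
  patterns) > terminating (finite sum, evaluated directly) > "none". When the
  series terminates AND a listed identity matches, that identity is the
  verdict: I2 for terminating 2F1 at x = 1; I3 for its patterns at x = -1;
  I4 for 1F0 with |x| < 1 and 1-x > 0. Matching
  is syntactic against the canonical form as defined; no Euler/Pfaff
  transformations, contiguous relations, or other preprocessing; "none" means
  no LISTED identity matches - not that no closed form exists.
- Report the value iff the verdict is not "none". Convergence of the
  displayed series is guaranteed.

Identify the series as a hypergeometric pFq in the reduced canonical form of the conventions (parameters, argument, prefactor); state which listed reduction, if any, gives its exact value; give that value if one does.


x = \frac{5}{8} here; the reduced form reads 0F0, upper {-}, lower {-}, C = -\frac{5}{11}. Verdict at x = \frac{5}{8}: the exponential series (I5) matches (the 0F0 exponential series at x = \frac{5}{8}). Exact value: \left(-\frac{5}{11}\right) \cdot e^{\frac{5}{8}}.

The tell: from the first term -\frac{5}{11}: the running product (C = -5/11, x = 5/8) telescopes to a rising factorial.
Term ratio: r(k) = \frac{5}{8} * 1 / [(k+1)] - rational in k. x = \frac{5}{8}; t_0 = -\frac{5}{11}; negate the roots.


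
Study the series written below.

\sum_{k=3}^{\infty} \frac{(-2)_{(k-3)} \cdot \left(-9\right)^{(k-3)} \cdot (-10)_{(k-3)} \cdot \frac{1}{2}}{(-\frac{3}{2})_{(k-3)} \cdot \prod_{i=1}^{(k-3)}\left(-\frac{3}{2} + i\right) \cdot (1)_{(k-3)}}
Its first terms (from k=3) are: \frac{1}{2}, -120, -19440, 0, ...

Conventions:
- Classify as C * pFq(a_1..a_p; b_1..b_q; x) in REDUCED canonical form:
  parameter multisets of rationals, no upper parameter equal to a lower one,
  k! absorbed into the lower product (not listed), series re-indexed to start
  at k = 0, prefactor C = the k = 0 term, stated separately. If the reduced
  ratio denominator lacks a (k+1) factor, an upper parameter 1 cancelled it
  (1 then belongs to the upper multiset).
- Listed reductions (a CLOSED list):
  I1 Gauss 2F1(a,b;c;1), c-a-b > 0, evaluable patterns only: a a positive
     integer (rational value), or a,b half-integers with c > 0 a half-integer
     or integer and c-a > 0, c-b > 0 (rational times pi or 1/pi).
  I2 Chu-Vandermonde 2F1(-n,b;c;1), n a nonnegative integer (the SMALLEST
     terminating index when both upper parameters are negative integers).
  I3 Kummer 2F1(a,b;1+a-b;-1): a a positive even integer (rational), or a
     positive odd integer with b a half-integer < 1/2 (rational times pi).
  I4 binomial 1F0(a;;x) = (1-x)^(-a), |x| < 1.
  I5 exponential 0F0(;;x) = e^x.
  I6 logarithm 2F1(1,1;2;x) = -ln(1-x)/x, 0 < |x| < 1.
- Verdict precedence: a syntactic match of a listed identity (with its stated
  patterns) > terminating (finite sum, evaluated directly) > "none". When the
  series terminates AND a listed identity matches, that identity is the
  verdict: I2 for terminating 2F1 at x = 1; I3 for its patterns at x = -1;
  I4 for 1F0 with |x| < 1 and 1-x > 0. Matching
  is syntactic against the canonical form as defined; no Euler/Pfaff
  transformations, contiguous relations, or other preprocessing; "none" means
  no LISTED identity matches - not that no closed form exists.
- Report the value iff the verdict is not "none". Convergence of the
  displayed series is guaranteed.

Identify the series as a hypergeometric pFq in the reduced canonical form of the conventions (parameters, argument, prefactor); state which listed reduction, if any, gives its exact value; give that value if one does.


The series (x = -9) is 2F2: upper {-10, -2}, lower {-\frac{3}{2}, -\frac{1}{2}}, prefactor \frac{1}{2}. Verdict: terminating. (-2)_k vanishes past k = 2, leaving a 3-term sum, computed directly. Exact value: -\frac{39119}{2}.

Key observation: t_0 being \frac{1}{2}, (1)_k (C = 1/2) is k! itself.
Ratio: r(k) = -9 * (k-10) (k-2) / [(k-\frac{3}{2}) (k-\frac{1}{2}) (k+1)] - rational in k. x = -9; t_0 = \frac{1}{2}; negate the roots.


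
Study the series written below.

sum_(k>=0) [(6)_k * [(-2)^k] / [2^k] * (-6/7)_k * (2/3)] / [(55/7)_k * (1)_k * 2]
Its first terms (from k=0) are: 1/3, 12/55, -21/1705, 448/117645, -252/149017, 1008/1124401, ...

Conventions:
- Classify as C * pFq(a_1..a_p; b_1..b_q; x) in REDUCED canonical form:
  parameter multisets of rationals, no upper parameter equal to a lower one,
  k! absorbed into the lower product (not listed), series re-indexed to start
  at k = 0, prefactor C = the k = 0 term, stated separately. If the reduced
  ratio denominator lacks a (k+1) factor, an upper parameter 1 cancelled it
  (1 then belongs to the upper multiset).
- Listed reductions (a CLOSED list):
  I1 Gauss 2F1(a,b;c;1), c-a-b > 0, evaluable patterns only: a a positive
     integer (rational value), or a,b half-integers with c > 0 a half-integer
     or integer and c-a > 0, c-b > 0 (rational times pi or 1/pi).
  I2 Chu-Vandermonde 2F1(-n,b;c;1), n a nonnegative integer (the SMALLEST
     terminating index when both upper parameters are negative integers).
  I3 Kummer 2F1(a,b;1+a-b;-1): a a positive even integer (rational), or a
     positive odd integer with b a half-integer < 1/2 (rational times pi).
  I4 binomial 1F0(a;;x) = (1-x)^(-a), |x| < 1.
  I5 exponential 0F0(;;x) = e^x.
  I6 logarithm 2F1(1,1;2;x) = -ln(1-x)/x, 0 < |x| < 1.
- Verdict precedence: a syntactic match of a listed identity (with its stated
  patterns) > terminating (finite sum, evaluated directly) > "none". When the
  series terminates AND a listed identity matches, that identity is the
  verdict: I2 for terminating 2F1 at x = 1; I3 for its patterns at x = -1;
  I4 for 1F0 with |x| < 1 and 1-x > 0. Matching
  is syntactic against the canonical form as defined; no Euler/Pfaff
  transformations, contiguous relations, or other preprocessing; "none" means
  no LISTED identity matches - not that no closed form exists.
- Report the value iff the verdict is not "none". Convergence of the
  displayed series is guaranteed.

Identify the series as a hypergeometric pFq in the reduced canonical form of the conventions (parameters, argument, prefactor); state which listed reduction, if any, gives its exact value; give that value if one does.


Key observation: from the first term 1/3: (1)_k (prefactor 1/3) is k! itself.
Step ratio: r(k) = (-1) * (k-6/7) (k+6) / [(k+55/7) (k+1)] - rational in k. x = (-1); t_0 = 1/3; negate the roots.

With C = 1/3: the canonical form is 2F1(-6/7, 6; 55/7; -1). Verdict (x = -1): the Kummer evaluation I3 applies (x = -1; c = 55/7 equals 1+a-b for upper {-6/7, 6}: listed pattern). Sum: 2788/5145.


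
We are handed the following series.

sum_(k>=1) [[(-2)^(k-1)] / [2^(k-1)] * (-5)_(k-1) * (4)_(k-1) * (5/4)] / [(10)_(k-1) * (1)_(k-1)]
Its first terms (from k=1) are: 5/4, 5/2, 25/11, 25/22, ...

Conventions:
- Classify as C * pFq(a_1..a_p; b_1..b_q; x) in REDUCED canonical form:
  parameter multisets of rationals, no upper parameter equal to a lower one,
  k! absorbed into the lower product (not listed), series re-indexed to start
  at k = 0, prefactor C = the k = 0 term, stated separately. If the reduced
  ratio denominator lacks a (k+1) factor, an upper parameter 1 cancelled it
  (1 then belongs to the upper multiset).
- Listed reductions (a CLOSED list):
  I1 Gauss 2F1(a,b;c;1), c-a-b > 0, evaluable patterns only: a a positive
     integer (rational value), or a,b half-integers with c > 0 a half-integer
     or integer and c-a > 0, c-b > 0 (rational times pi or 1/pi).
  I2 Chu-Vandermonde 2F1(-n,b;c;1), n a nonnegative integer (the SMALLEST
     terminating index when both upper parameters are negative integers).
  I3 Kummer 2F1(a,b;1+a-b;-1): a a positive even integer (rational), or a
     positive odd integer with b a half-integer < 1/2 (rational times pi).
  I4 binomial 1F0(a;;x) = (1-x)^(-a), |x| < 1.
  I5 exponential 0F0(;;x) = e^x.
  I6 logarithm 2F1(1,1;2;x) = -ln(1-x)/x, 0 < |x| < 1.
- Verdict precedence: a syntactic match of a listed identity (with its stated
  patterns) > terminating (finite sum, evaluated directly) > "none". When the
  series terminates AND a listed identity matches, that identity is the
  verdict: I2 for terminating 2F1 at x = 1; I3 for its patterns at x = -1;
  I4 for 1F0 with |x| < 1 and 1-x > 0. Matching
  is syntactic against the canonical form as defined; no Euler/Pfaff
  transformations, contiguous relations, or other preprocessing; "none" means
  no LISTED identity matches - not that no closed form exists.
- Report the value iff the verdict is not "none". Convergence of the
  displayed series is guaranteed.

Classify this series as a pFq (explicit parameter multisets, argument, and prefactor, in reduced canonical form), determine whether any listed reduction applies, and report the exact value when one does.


Reduced: x = -1, 2F1, upper = {-5, 4}, lower = {10}, C = 5/4. Verdict at x = -1: the Kummer evaluation I3 matches (x = -1; c = 10 equals 1+a-b for upper {-5, 4}: listed pattern). Value: 15/2.

Structural cue: t_0 = 5/4 here, and the two k-th powers (C = 5/4, x = -1) combine into one argument.
Ratio: r(k) = (-1) * (k-5) (k+4) / [(k+10) (k+1)] - rational in k. x = (-1); t_0 = 5/4; negate the roots.


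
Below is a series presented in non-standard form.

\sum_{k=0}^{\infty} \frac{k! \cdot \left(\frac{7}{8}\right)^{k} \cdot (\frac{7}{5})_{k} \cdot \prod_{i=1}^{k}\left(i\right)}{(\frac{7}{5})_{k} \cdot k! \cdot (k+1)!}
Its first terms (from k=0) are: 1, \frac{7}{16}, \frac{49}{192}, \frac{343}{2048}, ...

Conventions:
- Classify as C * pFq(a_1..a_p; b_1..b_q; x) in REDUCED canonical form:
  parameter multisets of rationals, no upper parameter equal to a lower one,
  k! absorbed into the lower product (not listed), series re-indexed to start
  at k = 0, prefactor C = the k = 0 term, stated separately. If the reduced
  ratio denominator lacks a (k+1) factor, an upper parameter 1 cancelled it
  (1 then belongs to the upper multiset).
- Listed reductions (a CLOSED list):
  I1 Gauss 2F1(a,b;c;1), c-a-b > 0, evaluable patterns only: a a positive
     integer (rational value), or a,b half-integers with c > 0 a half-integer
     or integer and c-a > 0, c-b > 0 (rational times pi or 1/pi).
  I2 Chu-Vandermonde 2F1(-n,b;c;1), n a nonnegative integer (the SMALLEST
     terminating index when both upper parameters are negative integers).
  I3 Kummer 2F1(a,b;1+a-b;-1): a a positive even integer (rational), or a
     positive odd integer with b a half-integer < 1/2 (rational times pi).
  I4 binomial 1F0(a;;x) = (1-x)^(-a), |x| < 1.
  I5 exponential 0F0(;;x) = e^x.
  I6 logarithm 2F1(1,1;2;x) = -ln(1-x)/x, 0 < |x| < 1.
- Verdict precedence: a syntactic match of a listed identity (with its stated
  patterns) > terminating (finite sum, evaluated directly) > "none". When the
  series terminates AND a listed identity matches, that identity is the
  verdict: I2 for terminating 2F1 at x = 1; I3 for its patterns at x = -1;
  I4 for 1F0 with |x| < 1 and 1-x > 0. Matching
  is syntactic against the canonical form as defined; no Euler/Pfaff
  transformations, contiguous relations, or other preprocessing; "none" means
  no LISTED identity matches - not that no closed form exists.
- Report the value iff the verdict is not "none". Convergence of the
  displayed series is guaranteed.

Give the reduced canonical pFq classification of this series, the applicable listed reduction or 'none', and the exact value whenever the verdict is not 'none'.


The series (x = \frac{7}{8}) is 2F1: upper {1, 1}, lower {2}, prefactor 1. Verdict: this is logarithm (I6) (the logarithm: parameters (1,1;2), x = \frac{7}{8}). Exact value: \left(-\frac{8}{7}\right) \cdot \ln\left(\frac{1}{8}\right).

The tell: t_0 being 1, the parameter 7/5 appears in both the upper and lower lists and cancels.
Ratio: r(k) = \frac{7}{8} * (k+1) (k+1) / [(k+2) (k+1)] ; factor over Q: parameters, x = \frac{7}{8}, and C = 1.


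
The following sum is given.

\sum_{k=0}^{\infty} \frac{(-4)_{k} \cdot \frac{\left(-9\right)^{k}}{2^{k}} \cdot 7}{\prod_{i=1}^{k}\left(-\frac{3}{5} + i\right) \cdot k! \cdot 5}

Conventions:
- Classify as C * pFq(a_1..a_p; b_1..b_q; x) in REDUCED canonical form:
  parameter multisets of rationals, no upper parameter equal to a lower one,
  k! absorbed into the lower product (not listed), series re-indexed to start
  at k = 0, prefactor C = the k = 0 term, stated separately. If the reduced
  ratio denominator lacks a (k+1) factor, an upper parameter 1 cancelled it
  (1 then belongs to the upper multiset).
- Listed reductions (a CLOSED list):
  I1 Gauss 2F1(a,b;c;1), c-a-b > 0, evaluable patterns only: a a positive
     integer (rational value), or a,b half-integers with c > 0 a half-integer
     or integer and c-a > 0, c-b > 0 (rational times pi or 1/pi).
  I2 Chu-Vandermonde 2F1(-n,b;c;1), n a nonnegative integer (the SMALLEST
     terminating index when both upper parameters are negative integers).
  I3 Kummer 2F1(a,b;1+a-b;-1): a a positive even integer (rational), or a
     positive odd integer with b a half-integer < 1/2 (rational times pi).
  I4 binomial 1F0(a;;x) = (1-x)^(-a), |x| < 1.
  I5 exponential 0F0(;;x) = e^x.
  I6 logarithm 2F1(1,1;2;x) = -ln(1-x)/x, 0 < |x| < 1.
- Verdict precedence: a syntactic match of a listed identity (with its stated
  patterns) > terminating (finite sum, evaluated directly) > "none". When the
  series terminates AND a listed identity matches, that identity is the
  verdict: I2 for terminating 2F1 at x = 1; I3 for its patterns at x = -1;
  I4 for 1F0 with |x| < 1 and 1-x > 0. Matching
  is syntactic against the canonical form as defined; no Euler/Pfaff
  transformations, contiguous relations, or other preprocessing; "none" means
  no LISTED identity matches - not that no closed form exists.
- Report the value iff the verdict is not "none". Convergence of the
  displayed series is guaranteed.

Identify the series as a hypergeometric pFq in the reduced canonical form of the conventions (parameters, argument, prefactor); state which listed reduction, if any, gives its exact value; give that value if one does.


This is \frac{7}{5} * 1F1(-4; \frac{2}{5}; -\frac{9}{2}) in reduced canonical form. Verdict: terminating. With -4 upstairs the series is a 5-term polynomial sum; evaluated term by term. Exact value: \frac{9503347}{10880}.

Key observation: t_0 = \frac{7}{5} here, and the two k-th powers (prefactor 7/5) combine into one argument.
Step ratio: r(k) = -\frac{9}{2} * (k-4) / [(k+\frac{2}{5}) (k+1)] ; factor over Q: parameters, x = -\frac{9}{2}, and C = \frac{7}{5}.


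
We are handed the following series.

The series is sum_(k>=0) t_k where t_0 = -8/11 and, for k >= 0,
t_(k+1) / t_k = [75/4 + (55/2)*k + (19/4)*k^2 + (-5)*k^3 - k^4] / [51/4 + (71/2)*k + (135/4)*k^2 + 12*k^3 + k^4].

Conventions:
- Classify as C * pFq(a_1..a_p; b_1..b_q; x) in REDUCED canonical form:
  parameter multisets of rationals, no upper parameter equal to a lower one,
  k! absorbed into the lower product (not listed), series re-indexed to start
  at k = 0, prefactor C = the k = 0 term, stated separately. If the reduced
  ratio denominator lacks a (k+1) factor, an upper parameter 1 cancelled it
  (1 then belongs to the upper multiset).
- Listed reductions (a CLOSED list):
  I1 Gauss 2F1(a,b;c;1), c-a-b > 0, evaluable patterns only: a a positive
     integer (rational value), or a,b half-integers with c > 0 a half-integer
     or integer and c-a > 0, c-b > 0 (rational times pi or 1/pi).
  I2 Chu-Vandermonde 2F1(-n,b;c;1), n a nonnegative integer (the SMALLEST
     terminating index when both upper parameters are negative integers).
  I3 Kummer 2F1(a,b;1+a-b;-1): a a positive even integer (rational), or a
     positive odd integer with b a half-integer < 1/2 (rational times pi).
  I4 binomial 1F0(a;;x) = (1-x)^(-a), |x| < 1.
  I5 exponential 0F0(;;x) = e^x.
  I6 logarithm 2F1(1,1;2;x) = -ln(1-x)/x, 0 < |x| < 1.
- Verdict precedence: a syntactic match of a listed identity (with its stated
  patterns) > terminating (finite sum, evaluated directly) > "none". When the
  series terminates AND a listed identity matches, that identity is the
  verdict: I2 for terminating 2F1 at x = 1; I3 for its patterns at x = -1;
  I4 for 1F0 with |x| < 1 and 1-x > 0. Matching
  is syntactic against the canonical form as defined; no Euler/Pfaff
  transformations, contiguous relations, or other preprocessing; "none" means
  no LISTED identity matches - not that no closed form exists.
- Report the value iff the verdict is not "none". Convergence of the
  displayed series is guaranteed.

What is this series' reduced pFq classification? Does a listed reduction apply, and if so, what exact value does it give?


Prefactor -8/11, argument -1: 2F1 with upper {-5/2, 5} over lower {17/2}. Verdict: Kummer (I3) fires (x = -1; c = 17/2 equals 1+a-b for upper {-5/2, 5}: listed pattern). Sum: (-12285/16384) * pi.

Key observation: with t_0 = -8/11, the ratio is unreduced: k + 3/2 divides both sides (C = -8/11, x = -1).
Adjacent-term ratio: r(k) = (-1) * (k-5/2) (k+5) / [(k+17/2) (k+1)] ; factor over Q: parameters, x = (-1), and C = -8/11.
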